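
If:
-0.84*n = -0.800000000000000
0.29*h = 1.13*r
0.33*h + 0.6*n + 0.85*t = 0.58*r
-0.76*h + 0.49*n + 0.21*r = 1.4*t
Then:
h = 3.45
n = 0.95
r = 0.89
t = -1.41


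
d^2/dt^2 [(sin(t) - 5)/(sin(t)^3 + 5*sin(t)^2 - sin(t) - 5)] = (-4*(1 - cos(2*t))^2*sin(t) + 35*(1 - cos(2*t))^2 + 344*sin(t) - 248*sin(3*t) - 830*cos(2*t) - 5*cos(4*t)/2 + 3825/2)/((sin(t) + 5)^3*(cos(2*t) + 1)^2)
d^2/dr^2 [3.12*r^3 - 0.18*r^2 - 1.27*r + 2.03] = 18.72*r - 0.36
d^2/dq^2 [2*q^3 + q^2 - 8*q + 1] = 12*q + 2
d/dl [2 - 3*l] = -3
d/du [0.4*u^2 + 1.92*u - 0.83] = 0.8*u + 1.92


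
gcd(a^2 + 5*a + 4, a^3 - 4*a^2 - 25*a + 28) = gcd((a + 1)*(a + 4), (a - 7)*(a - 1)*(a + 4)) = a + 4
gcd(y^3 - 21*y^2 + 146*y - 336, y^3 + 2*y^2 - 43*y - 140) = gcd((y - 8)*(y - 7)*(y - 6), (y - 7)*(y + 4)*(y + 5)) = y - 7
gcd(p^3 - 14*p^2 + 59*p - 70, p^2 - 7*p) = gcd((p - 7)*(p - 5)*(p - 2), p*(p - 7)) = p - 7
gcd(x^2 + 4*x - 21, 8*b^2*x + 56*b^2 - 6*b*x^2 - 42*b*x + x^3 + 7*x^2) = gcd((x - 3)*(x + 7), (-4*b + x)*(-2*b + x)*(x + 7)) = x + 7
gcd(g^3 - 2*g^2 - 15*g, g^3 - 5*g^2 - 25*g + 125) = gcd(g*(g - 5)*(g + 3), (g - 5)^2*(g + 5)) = g - 5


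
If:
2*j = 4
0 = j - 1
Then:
No Solution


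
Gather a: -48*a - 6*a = -54*a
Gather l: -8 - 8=-16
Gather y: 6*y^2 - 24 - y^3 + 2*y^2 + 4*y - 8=-y^3 + 8*y^2 + 4*y - 32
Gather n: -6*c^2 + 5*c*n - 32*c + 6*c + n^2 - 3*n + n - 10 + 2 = -6*c^2 - 26*c + n^2 + n*(5*c - 2) - 8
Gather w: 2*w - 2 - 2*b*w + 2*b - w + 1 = 2*b + w*(1 - 2*b) - 1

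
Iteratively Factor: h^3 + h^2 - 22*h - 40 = (h - 5)*(h^2 + 6*h + 8) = (h - 5)*(h + 2)*(h + 4)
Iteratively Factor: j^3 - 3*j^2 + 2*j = (j - 1)*(j^2 - 2*j) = (j - 2)*(j - 1)*(j)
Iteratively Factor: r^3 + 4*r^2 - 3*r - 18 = (r + 3)*(r^2 + r - 6) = (r - 2)*(r + 3)*(r + 3)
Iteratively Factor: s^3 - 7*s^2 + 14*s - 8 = (s - 2)*(s^2 - 5*s + 4) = (s - 2)*(s - 1)*(s - 4)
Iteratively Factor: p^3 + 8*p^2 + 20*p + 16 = (p + 2)*(p^2 + 6*p + 8) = (p + 2)^2*(p + 4)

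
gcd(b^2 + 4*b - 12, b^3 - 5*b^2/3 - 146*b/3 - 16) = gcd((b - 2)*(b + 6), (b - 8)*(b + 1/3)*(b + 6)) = b + 6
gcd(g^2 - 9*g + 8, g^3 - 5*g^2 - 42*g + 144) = g - 8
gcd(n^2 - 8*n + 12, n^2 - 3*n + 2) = n - 2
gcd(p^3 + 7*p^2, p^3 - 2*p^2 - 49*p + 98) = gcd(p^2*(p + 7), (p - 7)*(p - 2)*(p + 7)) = p + 7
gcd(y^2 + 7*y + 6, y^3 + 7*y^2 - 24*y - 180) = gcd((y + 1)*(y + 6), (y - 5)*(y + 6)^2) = y + 6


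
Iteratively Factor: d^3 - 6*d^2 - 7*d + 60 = (d - 5)*(d^2 - d - 12) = (d - 5)*(d + 3)*(d - 4)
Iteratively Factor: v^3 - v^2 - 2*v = (v + 1)*(v^2 - 2*v) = v*(v + 1)*(v - 2)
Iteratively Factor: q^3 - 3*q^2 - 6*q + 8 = (q - 1)*(q^2 - 2*q - 8) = (q - 1)*(q + 2)*(q - 4)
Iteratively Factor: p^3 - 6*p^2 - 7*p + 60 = (p + 3)*(p^2 - 9*p + 20) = (p - 4)*(p + 3)*(p - 5)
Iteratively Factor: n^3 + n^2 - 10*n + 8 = (n + 4)*(n^2 - 3*n + 2) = (n - 1)*(n + 4)*(n - 2)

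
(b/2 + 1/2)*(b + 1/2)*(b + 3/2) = b^3/2 + 3*b^2/2 + 11*b/8 + 3/8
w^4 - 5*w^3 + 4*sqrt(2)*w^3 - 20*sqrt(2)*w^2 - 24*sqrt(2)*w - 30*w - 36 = (w - 6)*(w + 1)*(w + sqrt(2))*(w + 3*sqrt(2))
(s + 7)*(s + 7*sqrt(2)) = s^2 + 7*s + 7*sqrt(2)*s + 49*sqrt(2)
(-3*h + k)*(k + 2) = -3*h*k - 6*h + k^2 + 2*k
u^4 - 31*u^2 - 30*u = u*(u - 6)*(u + 1)*(u + 5)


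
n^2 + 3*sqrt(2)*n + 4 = (n + sqrt(2))*(n + 2*sqrt(2))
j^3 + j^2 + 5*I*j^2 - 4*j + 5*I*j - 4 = (j + 1)*(j + I)*(j + 4*I)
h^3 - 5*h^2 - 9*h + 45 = (h - 5)*(h - 3)*(h + 3)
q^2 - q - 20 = (q - 5)*(q + 4)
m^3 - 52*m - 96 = (m - 8)*(m + 2)*(m + 6)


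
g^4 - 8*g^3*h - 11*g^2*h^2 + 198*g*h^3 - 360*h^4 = (g - 6*h)*(g - 4*h)*(g - 3*h)*(g + 5*h)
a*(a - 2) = a^2 - 2*a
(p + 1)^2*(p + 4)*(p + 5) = p^4 + 11*p^3 + 39*p^2 + 49*p + 20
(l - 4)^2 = l^2 - 8*l + 16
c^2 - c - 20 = (c - 5)*(c + 4)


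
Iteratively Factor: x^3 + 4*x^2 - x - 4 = (x - 1)*(x^2 + 5*x + 4) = (x - 1)*(x + 4)*(x + 1)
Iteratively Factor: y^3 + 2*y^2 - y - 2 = (y - 1)*(y^2 + 3*y + 2) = (y - 1)*(y + 1)*(y + 2)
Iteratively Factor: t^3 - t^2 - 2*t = (t - 2)*(t^2 + t) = (t - 2)*(t + 1)*(t)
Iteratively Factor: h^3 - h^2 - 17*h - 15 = (h - 5)*(h^2 + 4*h + 3) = (h - 5)*(h + 1)*(h + 3)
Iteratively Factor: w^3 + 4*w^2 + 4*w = (w)*(w^2 + 4*w + 4) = w*(w + 2)*(w + 2)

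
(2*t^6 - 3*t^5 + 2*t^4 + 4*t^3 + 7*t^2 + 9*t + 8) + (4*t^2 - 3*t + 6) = 2*t^6 - 3*t^5 + 2*t^4 + 4*t^3 + 11*t^2 + 6*t + 14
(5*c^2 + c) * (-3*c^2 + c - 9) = -15*c^4 + 2*c^3 - 44*c^2 - 9*c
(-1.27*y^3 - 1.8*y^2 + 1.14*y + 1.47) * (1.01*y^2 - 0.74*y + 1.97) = -1.2827*y^5 - 0.8782*y^4 - 0.0185*y^3 - 2.9049*y^2 + 1.158*y + 2.8959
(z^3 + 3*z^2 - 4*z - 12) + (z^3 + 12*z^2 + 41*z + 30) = 2*z^3 + 15*z^2 + 37*z + 18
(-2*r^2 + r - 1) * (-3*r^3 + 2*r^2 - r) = 6*r^5 - 7*r^4 + 7*r^3 - 3*r^2 + r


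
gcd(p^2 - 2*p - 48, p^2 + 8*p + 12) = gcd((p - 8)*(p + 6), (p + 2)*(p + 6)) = p + 6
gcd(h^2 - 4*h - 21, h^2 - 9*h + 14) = h - 7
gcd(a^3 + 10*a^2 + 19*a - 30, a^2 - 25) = a + 5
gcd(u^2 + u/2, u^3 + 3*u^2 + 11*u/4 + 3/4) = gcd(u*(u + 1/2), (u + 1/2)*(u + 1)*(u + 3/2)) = u + 1/2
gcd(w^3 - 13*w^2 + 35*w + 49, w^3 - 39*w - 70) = w - 7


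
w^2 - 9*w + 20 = (w - 5)*(w - 4)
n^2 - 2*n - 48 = (n - 8)*(n + 6)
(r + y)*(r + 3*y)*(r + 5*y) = r^3 + 9*r^2*y + 23*r*y^2 + 15*y^3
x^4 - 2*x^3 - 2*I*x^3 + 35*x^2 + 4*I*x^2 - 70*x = x*(x - 2)*(x - 7*I)*(x + 5*I)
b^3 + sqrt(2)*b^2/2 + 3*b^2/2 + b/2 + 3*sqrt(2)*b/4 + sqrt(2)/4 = (b + 1/2)*(b + 1)*(b + sqrt(2)/2)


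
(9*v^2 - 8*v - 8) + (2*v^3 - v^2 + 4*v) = 2*v^3 + 8*v^2 - 4*v - 8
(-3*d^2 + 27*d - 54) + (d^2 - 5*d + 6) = -2*d^2 + 22*d - 48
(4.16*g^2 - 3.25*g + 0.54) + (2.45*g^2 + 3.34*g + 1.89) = 6.61*g^2 + 0.0899999999999999*g + 2.43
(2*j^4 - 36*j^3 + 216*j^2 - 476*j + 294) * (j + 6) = 2*j^5 - 24*j^4 + 820*j^2 - 2562*j + 1764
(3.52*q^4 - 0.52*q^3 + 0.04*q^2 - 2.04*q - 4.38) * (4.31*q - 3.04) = 15.1712*q^5 - 12.942*q^4 + 1.7532*q^3 - 8.914*q^2 - 12.6762*q + 13.3152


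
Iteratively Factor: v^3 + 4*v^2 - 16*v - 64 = (v - 4)*(v^2 + 8*v + 16) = (v - 4)*(v + 4)*(v + 4)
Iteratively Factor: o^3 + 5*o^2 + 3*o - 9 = (o - 1)*(o^2 + 6*o + 9) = (o - 1)*(o + 3)*(o + 3)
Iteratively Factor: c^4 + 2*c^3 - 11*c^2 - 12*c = (c - 3)*(c^3 + 5*c^2 + 4*c) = (c - 3)*(c + 1)*(c^2 + 4*c) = (c - 3)*(c + 1)*(c + 4)*(c)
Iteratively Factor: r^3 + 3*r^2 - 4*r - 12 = (r + 3)*(r^2 - 4) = (r + 2)*(r + 3)*(r - 2)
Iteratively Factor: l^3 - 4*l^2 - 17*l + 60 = (l - 3)*(l^2 - l - 20) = (l - 5)*(l - 3)*(l + 4)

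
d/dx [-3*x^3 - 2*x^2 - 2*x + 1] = -9*x^2 - 4*x - 2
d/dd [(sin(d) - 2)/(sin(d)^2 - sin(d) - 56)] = (4*sin(d) + cos(d)^2 - 59)*cos(d)/(sin(d) + cos(d)^2 + 55)^2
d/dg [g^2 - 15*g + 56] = 2*g - 15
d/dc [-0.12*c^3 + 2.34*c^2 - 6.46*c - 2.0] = -0.36*c^2 + 4.68*c - 6.46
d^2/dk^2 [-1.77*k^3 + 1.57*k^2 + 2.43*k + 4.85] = 3.14 - 10.62*k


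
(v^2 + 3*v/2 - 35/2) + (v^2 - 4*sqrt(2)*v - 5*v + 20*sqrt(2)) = 2*v^2 - 4*sqrt(2)*v - 7*v/2 - 35/2 + 20*sqrt(2)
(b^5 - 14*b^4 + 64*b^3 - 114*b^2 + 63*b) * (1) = b^5 - 14*b^4 + 64*b^3 - 114*b^2 + 63*b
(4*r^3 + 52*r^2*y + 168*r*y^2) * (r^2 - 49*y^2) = 4*r^5 + 52*r^4*y - 28*r^3*y^2 - 2548*r^2*y^3 - 8232*r*y^4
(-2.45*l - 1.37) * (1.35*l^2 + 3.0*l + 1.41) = -3.3075*l^3 - 9.1995*l^2 - 7.5645*l - 1.9317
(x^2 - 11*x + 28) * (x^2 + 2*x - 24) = x^4 - 9*x^3 - 18*x^2 + 320*x - 672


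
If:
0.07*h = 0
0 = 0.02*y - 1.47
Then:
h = 0.00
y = 73.50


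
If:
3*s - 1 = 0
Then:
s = 1/3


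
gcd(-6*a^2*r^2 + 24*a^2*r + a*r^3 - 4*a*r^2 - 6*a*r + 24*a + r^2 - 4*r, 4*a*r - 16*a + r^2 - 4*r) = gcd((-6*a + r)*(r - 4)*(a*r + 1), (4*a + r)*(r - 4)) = r - 4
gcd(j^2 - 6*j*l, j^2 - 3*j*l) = j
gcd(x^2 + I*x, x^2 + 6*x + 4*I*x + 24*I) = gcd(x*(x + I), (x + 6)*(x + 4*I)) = 1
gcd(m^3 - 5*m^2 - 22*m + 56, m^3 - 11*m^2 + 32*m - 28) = m^2 - 9*m + 14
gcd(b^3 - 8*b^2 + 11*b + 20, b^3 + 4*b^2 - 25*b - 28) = b^2 - 3*b - 4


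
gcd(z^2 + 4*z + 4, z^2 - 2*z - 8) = z + 2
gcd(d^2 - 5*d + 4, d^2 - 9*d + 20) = d - 4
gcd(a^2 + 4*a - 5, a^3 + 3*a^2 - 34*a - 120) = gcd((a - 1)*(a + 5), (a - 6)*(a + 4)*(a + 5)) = a + 5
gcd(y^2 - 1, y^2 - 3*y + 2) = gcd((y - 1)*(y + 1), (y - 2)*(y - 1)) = y - 1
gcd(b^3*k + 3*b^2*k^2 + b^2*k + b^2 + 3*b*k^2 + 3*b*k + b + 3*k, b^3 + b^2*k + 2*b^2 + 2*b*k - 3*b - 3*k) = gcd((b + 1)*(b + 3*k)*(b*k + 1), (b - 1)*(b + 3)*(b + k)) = 1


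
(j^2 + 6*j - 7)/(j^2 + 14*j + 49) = (j - 1)/(j + 7)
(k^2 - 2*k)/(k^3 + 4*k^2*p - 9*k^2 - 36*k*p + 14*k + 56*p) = k/(k^2 + 4*k*p - 7*k - 28*p)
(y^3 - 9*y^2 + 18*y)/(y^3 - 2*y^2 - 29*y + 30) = y*(y - 3)/(y^2 + 4*y - 5)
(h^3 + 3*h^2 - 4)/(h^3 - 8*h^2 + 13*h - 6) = (h^2 + 4*h + 4)/(h^2 - 7*h + 6)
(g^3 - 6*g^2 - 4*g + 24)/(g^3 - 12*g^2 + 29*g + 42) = (g^2 - 4)/(g^2 - 6*g - 7)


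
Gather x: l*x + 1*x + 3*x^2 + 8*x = 3*x^2 + x*(l + 9)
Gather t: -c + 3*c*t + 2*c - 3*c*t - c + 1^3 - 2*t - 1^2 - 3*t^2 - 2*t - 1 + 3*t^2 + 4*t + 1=0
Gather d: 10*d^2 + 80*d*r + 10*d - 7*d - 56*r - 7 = 10*d^2 + d*(80*r + 3) - 56*r - 7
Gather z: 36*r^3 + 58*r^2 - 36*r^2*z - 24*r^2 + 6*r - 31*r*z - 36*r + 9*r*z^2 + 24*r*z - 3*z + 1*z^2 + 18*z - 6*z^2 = 36*r^3 + 34*r^2 - 30*r + z^2*(9*r - 5) + z*(-36*r^2 - 7*r + 15)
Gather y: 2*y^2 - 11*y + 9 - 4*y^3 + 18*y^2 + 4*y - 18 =-4*y^3 + 20*y^2 - 7*y - 9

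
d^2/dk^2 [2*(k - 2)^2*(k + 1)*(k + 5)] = 24*k^2 + 24*k - 60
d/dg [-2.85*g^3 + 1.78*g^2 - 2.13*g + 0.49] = -8.55*g^2 + 3.56*g - 2.13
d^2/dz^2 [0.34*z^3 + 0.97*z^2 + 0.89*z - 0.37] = 2.04*z + 1.94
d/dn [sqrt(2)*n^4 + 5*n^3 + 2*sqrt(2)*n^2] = n*(4*sqrt(2)*n^2 + 15*n + 4*sqrt(2))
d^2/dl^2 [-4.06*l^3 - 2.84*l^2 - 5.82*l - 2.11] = -24.36*l - 5.68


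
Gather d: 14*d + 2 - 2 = 14*d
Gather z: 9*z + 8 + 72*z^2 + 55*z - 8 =72*z^2 + 64*z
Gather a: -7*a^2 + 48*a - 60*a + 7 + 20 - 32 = -7*a^2 - 12*a - 5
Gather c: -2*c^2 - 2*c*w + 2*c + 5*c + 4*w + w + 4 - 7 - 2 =-2*c^2 + c*(7 - 2*w) + 5*w - 5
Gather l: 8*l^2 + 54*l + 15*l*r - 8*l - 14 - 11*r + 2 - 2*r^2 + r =8*l^2 + l*(15*r + 46) - 2*r^2 - 10*r - 12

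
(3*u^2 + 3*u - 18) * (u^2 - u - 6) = 3*u^4 - 39*u^2 + 108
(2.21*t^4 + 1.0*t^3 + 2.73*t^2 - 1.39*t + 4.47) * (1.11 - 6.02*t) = -13.3042*t^5 - 3.5669*t^4 - 15.3246*t^3 + 11.3981*t^2 - 28.4523*t + 4.9617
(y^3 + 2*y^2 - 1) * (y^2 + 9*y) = y^5 + 11*y^4 + 18*y^3 - y^2 - 9*y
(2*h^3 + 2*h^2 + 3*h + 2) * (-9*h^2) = -18*h^5 - 18*h^4 - 27*h^3 - 18*h^2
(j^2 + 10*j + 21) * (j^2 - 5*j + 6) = j^4 + 5*j^3 - 23*j^2 - 45*j + 126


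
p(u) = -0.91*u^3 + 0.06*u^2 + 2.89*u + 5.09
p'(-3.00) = -22.04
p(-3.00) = 21.53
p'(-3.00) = -22.04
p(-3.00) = 21.53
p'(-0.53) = 2.06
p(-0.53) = 3.71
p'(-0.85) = 0.82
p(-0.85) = 3.24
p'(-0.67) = 1.58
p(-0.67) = 3.45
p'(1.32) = -1.71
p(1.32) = 6.92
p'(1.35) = -1.92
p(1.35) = 6.86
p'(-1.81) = -6.27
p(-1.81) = 5.45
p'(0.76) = 1.40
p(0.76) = 6.92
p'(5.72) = -85.74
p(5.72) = -146.72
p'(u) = -2.73*u^2 + 0.12*u + 2.89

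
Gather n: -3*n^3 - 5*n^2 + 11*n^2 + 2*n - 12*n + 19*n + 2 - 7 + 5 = -3*n^3 + 6*n^2 + 9*n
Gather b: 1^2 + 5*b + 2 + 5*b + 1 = 10*b + 4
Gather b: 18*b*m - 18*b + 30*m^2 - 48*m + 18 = b*(18*m - 18) + 30*m^2 - 48*m + 18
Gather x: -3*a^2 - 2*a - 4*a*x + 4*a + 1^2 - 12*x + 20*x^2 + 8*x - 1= -3*a^2 + 2*a + 20*x^2 + x*(-4*a - 4)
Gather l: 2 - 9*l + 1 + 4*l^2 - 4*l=4*l^2 - 13*l + 3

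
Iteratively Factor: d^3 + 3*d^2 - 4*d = (d)*(d^2 + 3*d - 4) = d*(d - 1)*(d + 4)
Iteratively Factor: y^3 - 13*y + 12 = (y - 1)*(y^2 + y - 12) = (y - 1)*(y + 4)*(y - 3)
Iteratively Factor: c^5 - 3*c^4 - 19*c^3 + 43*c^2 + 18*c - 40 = (c - 5)*(c^4 + 2*c^3 - 9*c^2 - 2*c + 8) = (c - 5)*(c + 4)*(c^3 - 2*c^2 - c + 2) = (c - 5)*(c - 1)*(c + 4)*(c^2 - c - 2) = (c - 5)*(c - 2)*(c - 1)*(c + 4)*(c + 1)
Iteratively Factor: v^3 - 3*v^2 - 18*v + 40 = (v + 4)*(v^2 - 7*v + 10) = (v - 2)*(v + 4)*(v - 5)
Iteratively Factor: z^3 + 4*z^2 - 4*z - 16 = (z + 2)*(z^2 + 2*z - 8) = (z + 2)*(z + 4)*(z - 2)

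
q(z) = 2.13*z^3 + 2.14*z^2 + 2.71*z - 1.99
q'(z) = 6.39*z^2 + 4.28*z + 2.71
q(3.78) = 153.87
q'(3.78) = 110.19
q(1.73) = 20.13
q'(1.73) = 29.24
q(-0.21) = -2.48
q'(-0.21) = 2.09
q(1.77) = 21.32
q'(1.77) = 30.30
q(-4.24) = -137.37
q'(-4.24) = 99.44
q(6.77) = 775.35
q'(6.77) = 324.56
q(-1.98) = -15.50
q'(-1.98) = 19.29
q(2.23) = 38.32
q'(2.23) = 44.03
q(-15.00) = -6749.89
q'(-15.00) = 1376.26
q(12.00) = 4019.33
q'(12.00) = 974.23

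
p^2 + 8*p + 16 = (p + 4)^2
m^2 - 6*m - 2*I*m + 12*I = (m - 6)*(m - 2*I)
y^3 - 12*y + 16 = (y - 2)^2*(y + 4)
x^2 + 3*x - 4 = (x - 1)*(x + 4)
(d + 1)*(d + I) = d^2 + d + I*d + I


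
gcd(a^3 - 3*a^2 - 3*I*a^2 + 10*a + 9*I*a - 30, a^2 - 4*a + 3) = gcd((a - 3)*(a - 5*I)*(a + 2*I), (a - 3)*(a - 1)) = a - 3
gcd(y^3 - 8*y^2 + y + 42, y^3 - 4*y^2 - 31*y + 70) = y - 7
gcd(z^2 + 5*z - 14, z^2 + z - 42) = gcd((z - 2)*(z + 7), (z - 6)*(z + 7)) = z + 7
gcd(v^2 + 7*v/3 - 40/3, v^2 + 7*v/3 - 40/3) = v^2 + 7*v/3 - 40/3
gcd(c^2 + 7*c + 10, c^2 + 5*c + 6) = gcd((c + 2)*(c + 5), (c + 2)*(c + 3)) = c + 2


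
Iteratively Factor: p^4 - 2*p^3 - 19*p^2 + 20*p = (p - 5)*(p^3 + 3*p^2 - 4*p) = (p - 5)*(p - 1)*(p^2 + 4*p) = p*(p - 5)*(p - 1)*(p + 4)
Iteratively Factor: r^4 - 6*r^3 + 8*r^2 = (r - 4)*(r^3 - 2*r^2) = (r - 4)*(r - 2)*(r^2) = r*(r - 4)*(r - 2)*(r)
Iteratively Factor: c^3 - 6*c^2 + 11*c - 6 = (c - 2)*(c^2 - 4*c + 3) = (c - 3)*(c - 2)*(c - 1)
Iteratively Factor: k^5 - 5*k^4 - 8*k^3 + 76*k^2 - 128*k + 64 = (k - 1)*(k^4 - 4*k^3 - 12*k^2 + 64*k - 64) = (k - 2)*(k - 1)*(k^3 - 2*k^2 - 16*k + 32) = (k - 2)*(k - 1)*(k + 4)*(k^2 - 6*k + 8) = (k - 2)^2*(k - 1)*(k + 4)*(k - 4)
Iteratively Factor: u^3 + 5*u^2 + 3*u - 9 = (u + 3)*(u^2 + 2*u - 3) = (u + 3)^2*(u - 1)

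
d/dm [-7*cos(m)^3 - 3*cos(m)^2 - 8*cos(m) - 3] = (21*cos(m)^2 + 6*cos(m) + 8)*sin(m)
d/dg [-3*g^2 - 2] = -6*g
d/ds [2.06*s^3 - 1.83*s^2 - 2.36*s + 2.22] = 6.18*s^2 - 3.66*s - 2.36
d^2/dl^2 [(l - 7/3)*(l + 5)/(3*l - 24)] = 442/(9*(l^3 - 24*l^2 + 192*l - 512))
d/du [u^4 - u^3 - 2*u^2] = u*(4*u^2 - 3*u - 4)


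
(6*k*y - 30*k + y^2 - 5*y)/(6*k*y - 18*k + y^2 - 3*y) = (y - 5)/(y - 3)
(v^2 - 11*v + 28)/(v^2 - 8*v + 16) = (v - 7)/(v - 4)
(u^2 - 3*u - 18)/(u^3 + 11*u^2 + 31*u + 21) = (u - 6)/(u^2 + 8*u + 7)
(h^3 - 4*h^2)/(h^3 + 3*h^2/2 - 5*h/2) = 2*h*(h - 4)/(2*h^2 + 3*h - 5)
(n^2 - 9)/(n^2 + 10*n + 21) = (n - 3)/(n + 7)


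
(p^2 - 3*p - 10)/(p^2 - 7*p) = (p^2 - 3*p - 10)/(p*(p - 7))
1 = 1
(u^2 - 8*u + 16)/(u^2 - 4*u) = (u - 4)/u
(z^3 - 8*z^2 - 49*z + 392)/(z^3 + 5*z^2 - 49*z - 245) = (z - 8)/(z + 5)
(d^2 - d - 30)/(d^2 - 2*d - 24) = (d + 5)/(d + 4)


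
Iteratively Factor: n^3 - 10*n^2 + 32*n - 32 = (n - 4)*(n^2 - 6*n + 8) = (n - 4)^2*(n - 2)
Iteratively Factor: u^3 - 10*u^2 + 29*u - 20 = (u - 4)*(u^2 - 6*u + 5) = (u - 4)*(u - 1)*(u - 5)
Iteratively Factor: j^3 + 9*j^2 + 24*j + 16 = (j + 4)*(j^2 + 5*j + 4) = (j + 4)^2*(j + 1)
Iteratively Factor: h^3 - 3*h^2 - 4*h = (h)*(h^2 - 3*h - 4) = h*(h + 1)*(h - 4)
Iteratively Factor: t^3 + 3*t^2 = (t + 3)*(t^2) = t*(t + 3)*(t)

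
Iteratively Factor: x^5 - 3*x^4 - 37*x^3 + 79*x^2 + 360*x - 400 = (x - 5)*(x^4 + 2*x^3 - 27*x^2 - 56*x + 80) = (x - 5)*(x - 1)*(x^3 + 3*x^2 - 24*x - 80) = (x - 5)^2*(x - 1)*(x^2 + 8*x + 16) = (x - 5)^2*(x - 1)*(x + 4)*(x + 4)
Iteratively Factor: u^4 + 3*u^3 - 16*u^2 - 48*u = (u + 3)*(u^3 - 16*u) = (u - 4)*(u + 3)*(u^2 + 4*u) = u*(u - 4)*(u + 3)*(u + 4)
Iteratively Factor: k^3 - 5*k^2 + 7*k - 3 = (k - 1)*(k^2 - 4*k + 3) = (k - 3)*(k - 1)*(k - 1)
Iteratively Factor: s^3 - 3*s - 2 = (s + 1)*(s^2 - s - 2) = (s + 1)^2*(s - 2)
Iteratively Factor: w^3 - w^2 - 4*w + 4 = (w - 2)*(w^2 + w - 2) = (w - 2)*(w + 2)*(w - 1)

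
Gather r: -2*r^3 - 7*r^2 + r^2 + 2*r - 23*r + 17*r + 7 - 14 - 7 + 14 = -2*r^3 - 6*r^2 - 4*r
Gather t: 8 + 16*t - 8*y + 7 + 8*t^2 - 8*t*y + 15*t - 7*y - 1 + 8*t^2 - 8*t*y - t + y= 16*t^2 + t*(30 - 16*y) - 14*y + 14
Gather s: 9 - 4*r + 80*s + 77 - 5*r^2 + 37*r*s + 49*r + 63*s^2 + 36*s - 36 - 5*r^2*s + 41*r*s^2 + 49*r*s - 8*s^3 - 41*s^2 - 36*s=-5*r^2 + 45*r - 8*s^3 + s^2*(41*r + 22) + s*(-5*r^2 + 86*r + 80) + 50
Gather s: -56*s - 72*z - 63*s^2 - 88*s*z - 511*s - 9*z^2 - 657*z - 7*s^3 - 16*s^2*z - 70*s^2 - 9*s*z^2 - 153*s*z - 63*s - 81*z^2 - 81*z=-7*s^3 + s^2*(-16*z - 133) + s*(-9*z^2 - 241*z - 630) - 90*z^2 - 810*z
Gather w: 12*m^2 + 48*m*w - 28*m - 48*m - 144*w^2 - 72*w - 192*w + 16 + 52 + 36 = 12*m^2 - 76*m - 144*w^2 + w*(48*m - 264) + 104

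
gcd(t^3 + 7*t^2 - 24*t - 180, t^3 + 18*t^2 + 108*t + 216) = t^2 + 12*t + 36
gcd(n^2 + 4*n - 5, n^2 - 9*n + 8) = n - 1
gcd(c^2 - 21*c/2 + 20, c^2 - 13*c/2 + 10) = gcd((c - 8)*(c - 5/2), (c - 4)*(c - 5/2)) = c - 5/2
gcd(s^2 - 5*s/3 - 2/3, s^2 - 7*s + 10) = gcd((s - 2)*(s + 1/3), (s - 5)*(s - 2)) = s - 2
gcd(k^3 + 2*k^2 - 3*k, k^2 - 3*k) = k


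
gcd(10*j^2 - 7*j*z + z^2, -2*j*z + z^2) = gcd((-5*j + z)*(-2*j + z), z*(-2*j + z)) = -2*j + z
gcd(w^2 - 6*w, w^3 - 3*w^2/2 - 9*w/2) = w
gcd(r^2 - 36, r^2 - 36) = r^2 - 36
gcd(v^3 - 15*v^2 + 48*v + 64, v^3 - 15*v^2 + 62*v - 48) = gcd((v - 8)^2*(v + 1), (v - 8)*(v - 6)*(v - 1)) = v - 8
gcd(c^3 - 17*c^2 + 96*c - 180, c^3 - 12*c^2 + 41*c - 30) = c^2 - 11*c + 30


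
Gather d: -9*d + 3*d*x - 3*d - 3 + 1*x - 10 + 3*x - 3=d*(3*x - 12) + 4*x - 16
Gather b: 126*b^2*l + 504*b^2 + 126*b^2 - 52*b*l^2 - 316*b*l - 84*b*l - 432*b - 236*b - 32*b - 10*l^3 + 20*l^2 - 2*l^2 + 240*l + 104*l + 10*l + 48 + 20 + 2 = b^2*(126*l + 630) + b*(-52*l^2 - 400*l - 700) - 10*l^3 + 18*l^2 + 354*l + 70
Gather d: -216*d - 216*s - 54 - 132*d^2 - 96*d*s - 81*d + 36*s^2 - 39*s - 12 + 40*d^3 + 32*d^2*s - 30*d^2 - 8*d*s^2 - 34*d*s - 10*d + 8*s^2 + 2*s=40*d^3 + d^2*(32*s - 162) + d*(-8*s^2 - 130*s - 307) + 44*s^2 - 253*s - 66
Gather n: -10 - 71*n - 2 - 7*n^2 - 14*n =-7*n^2 - 85*n - 12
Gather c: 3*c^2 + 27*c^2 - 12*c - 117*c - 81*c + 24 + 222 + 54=30*c^2 - 210*c + 300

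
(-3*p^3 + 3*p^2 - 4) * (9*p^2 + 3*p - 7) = -27*p^5 + 18*p^4 + 30*p^3 - 57*p^2 - 12*p + 28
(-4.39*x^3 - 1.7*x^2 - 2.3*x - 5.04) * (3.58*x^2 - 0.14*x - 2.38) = -15.7162*x^5 - 5.4714*x^4 + 2.4522*x^3 - 13.6752*x^2 + 6.1796*x + 11.9952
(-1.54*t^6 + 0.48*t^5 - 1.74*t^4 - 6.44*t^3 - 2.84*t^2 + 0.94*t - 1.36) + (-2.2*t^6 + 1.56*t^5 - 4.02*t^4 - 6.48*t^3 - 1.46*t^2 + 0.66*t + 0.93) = -3.74*t^6 + 2.04*t^5 - 5.76*t^4 - 12.92*t^3 - 4.3*t^2 + 1.6*t - 0.43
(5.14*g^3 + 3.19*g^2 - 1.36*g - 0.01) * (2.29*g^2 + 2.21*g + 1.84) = 11.7706*g^5 + 18.6645*g^4 + 13.3931*g^3 + 2.8411*g^2 - 2.5245*g - 0.0184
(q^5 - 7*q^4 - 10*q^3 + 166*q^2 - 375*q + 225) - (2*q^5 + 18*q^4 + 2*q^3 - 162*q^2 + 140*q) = -q^5 - 25*q^4 - 12*q^3 + 328*q^2 - 515*q + 225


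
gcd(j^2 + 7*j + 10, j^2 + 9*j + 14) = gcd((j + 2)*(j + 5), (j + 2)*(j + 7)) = j + 2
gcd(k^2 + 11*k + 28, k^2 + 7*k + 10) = 1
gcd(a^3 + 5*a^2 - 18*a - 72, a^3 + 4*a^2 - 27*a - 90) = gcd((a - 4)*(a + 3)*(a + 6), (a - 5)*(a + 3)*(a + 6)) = a^2 + 9*a + 18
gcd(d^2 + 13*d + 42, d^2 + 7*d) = d + 7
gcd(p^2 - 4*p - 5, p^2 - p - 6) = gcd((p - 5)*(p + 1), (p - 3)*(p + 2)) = 1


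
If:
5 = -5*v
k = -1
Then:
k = -1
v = -1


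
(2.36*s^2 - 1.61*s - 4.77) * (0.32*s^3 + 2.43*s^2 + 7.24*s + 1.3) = 0.7552*s^5 + 5.2196*s^4 + 11.6477*s^3 - 20.1795*s^2 - 36.6278*s - 6.201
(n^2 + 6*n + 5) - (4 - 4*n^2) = 5*n^2 + 6*n + 1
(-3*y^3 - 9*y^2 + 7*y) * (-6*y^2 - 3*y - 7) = 18*y^5 + 63*y^4 + 6*y^3 + 42*y^2 - 49*y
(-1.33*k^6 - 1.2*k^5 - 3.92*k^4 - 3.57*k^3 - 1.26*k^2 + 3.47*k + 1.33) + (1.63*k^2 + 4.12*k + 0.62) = -1.33*k^6 - 1.2*k^5 - 3.92*k^4 - 3.57*k^3 + 0.37*k^2 + 7.59*k + 1.95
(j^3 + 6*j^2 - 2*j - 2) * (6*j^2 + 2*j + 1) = 6*j^5 + 38*j^4 + j^3 - 10*j^2 - 6*j - 2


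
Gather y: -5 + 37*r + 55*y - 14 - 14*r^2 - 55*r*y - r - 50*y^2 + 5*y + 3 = -14*r^2 + 36*r - 50*y^2 + y*(60 - 55*r) - 16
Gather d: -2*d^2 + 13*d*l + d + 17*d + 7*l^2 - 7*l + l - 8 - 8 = -2*d^2 + d*(13*l + 18) + 7*l^2 - 6*l - 16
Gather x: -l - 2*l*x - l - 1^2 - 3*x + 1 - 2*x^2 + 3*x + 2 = -2*l*x - 2*l - 2*x^2 + 2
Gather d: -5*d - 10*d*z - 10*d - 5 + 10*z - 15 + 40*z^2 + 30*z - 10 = d*(-10*z - 15) + 40*z^2 + 40*z - 30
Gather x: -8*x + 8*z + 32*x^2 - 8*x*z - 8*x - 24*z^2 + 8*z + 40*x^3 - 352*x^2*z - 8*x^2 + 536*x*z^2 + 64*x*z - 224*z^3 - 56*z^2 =40*x^3 + x^2*(24 - 352*z) + x*(536*z^2 + 56*z - 16) - 224*z^3 - 80*z^2 + 16*z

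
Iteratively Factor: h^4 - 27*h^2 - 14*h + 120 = (h + 3)*(h^3 - 3*h^2 - 18*h + 40) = (h + 3)*(h + 4)*(h^2 - 7*h + 10) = (h - 2)*(h + 3)*(h + 4)*(h - 5)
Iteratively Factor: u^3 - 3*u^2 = (u)*(u^2 - 3*u) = u*(u - 3)*(u)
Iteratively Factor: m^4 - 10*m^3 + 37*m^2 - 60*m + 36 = (m - 2)*(m^3 - 8*m^2 + 21*m - 18) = (m - 2)^2*(m^2 - 6*m + 9) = (m - 3)*(m - 2)^2*(m - 3)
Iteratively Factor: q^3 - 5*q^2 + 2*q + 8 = (q - 2)*(q^2 - 3*q - 4) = (q - 2)*(q + 1)*(q - 4)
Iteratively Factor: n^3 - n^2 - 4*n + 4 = (n - 2)*(n^2 + n - 2) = (n - 2)*(n + 2)*(n - 1)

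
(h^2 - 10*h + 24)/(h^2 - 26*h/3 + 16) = 3*(h - 4)/(3*h - 8)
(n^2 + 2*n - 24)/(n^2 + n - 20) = (n + 6)/(n + 5)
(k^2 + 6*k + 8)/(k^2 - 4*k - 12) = (k + 4)/(k - 6)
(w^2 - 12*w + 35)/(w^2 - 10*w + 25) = (w - 7)/(w - 5)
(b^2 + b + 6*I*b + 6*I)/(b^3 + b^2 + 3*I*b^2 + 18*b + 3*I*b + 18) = 1/(b - 3*I)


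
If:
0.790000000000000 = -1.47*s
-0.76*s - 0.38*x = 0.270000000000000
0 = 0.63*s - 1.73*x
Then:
No Solution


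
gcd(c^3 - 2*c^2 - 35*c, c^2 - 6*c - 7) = c - 7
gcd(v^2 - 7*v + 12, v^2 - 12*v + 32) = v - 4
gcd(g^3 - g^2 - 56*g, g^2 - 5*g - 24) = g - 8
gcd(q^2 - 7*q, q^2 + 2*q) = q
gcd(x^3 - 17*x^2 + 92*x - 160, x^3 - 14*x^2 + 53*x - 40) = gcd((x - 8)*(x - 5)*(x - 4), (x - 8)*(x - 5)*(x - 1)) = x^2 - 13*x + 40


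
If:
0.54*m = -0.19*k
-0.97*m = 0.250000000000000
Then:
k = 0.73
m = -0.26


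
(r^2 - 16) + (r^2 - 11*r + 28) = 2*r^2 - 11*r + 12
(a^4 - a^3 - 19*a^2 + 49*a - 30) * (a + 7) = a^5 + 6*a^4 - 26*a^3 - 84*a^2 + 313*a - 210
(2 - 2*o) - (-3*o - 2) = o + 4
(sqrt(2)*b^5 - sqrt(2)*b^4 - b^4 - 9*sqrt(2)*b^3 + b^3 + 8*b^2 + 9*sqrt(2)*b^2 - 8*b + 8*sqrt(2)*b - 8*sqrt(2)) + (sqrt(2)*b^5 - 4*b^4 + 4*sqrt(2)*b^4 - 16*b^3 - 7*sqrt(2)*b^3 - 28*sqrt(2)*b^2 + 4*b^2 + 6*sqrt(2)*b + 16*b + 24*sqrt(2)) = 2*sqrt(2)*b^5 - 5*b^4 + 3*sqrt(2)*b^4 - 16*sqrt(2)*b^3 - 15*b^3 - 19*sqrt(2)*b^2 + 12*b^2 + 8*b + 14*sqrt(2)*b + 16*sqrt(2)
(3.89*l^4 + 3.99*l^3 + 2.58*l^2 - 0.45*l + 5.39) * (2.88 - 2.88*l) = -11.2032*l^5 - 0.288*l^4 + 4.0608*l^3 + 8.7264*l^2 - 16.8192*l + 15.5232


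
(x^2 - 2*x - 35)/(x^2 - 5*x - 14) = (x + 5)/(x + 2)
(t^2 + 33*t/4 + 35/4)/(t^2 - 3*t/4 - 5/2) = (t + 7)/(t - 2)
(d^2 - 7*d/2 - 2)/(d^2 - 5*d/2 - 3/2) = (d - 4)/(d - 3)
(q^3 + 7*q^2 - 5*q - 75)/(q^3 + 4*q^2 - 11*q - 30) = (q + 5)/(q + 2)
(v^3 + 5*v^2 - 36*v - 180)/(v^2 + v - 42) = (v^2 + 11*v + 30)/(v + 7)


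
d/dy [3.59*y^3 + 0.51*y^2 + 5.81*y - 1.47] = 10.77*y^2 + 1.02*y + 5.81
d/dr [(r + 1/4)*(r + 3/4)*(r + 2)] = 3*r^2 + 6*r + 35/16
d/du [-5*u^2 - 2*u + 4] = -10*u - 2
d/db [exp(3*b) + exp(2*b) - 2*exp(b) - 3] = (3*exp(2*b) + 2*exp(b) - 2)*exp(b)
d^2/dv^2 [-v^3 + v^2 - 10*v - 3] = 2 - 6*v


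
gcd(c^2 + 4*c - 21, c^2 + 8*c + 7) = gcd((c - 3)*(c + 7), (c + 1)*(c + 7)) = c + 7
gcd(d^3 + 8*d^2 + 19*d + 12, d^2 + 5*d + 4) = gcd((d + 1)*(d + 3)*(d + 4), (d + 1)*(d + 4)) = d^2 + 5*d + 4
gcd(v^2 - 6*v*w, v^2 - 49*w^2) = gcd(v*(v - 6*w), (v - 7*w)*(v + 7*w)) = 1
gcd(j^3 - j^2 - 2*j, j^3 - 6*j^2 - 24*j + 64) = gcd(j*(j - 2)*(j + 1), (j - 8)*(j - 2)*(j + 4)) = j - 2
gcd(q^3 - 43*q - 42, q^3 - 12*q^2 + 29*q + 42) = q^2 - 6*q - 7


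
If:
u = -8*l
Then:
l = -u/8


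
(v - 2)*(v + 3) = v^2 + v - 6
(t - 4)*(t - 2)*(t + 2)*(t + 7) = t^4 + 3*t^3 - 32*t^2 - 12*t + 112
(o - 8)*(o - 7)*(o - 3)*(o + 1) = o^4 - 17*o^3 + 83*o^2 - 67*o - 168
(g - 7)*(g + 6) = g^2 - g - 42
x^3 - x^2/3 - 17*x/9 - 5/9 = (x - 5/3)*(x + 1/3)*(x + 1)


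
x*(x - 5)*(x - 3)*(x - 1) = x^4 - 9*x^3 + 23*x^2 - 15*x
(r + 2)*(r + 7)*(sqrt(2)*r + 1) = sqrt(2)*r^3 + r^2 + 9*sqrt(2)*r^2 + 9*r + 14*sqrt(2)*r + 14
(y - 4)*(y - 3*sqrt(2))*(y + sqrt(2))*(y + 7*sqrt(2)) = y^4 - 4*y^3 + 5*sqrt(2)*y^3 - 34*y^2 - 20*sqrt(2)*y^2 - 42*sqrt(2)*y + 136*y + 168*sqrt(2)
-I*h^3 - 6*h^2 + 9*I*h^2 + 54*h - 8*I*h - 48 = (h - 8)*(h - 6*I)*(-I*h + I)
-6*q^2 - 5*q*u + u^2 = (-6*q + u)*(q + u)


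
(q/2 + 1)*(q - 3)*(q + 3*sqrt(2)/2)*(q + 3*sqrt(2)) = q^4/2 - q^3/2 + 9*sqrt(2)*q^3/4 - 9*sqrt(2)*q^2/4 + 3*q^2/2 - 27*sqrt(2)*q/2 - 9*q/2 - 27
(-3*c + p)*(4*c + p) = -12*c^2 + c*p + p^2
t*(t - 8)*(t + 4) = t^3 - 4*t^2 - 32*t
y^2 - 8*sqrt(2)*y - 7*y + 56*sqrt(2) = (y - 7)*(y - 8*sqrt(2))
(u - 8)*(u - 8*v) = u^2 - 8*u*v - 8*u + 64*v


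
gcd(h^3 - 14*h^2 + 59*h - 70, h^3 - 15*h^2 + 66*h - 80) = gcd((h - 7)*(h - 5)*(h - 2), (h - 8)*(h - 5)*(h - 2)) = h^2 - 7*h + 10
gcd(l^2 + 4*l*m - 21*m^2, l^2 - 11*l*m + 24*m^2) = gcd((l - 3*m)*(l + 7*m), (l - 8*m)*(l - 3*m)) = l - 3*m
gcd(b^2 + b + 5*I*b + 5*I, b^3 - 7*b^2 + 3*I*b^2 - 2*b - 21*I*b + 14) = 1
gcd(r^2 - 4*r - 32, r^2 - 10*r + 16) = r - 8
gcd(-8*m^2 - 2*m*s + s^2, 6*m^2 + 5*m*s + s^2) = 2*m + s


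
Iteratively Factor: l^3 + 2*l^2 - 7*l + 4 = (l - 1)*(l^2 + 3*l - 4) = (l - 1)^2*(l + 4)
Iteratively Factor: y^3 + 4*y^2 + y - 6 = (y + 3)*(y^2 + y - 2) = (y - 1)*(y + 3)*(y + 2)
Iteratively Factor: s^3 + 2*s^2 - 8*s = (s + 4)*(s^2 - 2*s) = (s - 2)*(s + 4)*(s)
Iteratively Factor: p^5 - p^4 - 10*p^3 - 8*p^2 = (p + 2)*(p^4 - 3*p^3 - 4*p^2) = (p + 1)*(p + 2)*(p^3 - 4*p^2) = p*(p + 1)*(p + 2)*(p^2 - 4*p) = p^2*(p + 1)*(p + 2)*(p - 4)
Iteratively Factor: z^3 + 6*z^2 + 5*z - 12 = (z - 1)*(z^2 + 7*z + 12) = (z - 1)*(z + 3)*(z + 4)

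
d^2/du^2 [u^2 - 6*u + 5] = 2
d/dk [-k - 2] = -1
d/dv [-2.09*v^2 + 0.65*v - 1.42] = 0.65 - 4.18*v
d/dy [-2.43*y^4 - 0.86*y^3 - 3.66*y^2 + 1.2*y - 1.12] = -9.72*y^3 - 2.58*y^2 - 7.32*y + 1.2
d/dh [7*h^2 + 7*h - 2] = 14*h + 7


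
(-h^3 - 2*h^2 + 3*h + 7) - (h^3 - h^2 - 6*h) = -2*h^3 - h^2 + 9*h + 7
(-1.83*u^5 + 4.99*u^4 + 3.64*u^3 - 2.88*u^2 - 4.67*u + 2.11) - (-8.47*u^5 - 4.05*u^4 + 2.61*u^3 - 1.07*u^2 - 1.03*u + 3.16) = 6.64*u^5 + 9.04*u^4 + 1.03*u^3 - 1.81*u^2 - 3.64*u - 1.05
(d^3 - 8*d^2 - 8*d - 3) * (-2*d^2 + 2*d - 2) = -2*d^5 + 18*d^4 - 2*d^3 + 6*d^2 + 10*d + 6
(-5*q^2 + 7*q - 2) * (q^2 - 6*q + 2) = -5*q^4 + 37*q^3 - 54*q^2 + 26*q - 4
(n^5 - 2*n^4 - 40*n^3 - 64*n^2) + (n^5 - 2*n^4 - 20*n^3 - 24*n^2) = 2*n^5 - 4*n^4 - 60*n^3 - 88*n^2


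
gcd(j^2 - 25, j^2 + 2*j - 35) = j - 5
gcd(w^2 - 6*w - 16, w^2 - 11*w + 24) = w - 8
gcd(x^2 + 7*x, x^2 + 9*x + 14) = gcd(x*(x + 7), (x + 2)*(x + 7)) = x + 7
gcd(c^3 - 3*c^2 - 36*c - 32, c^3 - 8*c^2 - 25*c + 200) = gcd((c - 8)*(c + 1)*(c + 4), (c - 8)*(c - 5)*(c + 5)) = c - 8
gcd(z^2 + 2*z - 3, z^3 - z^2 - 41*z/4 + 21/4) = z + 3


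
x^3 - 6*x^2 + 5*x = x*(x - 5)*(x - 1)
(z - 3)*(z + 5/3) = z^2 - 4*z/3 - 5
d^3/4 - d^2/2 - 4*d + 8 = (d/4 + 1)*(d - 4)*(d - 2)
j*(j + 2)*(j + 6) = j^3 + 8*j^2 + 12*j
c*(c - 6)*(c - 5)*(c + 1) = c^4 - 10*c^3 + 19*c^2 + 30*c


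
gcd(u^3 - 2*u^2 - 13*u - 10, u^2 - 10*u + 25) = u - 5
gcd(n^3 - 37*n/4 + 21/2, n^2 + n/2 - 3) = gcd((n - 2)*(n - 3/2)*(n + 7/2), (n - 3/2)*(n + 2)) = n - 3/2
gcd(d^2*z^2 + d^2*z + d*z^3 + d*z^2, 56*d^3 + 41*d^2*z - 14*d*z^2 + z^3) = d + z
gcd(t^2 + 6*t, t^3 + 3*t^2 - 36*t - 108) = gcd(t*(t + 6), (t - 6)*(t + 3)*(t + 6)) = t + 6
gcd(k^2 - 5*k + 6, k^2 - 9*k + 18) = k - 3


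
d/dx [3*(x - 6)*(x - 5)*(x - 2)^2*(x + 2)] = 15*x^4 - 156*x^3 + 432*x^2 - 48*x - 624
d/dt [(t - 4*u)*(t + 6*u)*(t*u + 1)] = 3*t^2*u + 4*t*u^2 + 2*t - 24*u^3 + 2*u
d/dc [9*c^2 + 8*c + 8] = 18*c + 8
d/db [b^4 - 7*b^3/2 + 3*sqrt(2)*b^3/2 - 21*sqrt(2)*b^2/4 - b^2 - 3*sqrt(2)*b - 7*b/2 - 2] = 4*b^3 - 21*b^2/2 + 9*sqrt(2)*b^2/2 - 21*sqrt(2)*b/2 - 2*b - 3*sqrt(2) - 7/2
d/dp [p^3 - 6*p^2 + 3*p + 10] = 3*p^2 - 12*p + 3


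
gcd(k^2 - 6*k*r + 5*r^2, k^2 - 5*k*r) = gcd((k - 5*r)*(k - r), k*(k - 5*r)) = -k + 5*r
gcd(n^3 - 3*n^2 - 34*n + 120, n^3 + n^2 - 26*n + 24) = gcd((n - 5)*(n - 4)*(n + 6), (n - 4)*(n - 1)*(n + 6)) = n^2 + 2*n - 24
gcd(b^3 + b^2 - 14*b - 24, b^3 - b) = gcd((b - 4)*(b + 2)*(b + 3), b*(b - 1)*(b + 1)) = 1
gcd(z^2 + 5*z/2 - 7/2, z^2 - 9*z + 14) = 1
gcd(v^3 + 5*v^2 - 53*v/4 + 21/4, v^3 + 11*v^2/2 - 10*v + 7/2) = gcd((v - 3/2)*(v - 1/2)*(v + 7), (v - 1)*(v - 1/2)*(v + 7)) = v^2 + 13*v/2 - 7/2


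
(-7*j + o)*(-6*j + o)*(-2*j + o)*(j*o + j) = -84*j^4*o - 84*j^4 + 68*j^3*o^2 + 68*j^3*o - 15*j^2*o^3 - 15*j^2*o^2 + j*o^4 + j*o^3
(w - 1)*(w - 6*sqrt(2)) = w^2 - 6*sqrt(2)*w - w + 6*sqrt(2)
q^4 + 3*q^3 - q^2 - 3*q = q*(q - 1)*(q + 1)*(q + 3)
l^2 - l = l*(l - 1)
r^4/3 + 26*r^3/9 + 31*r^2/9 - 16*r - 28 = (r/3 + 1)*(r - 7/3)*(r + 2)*(r + 6)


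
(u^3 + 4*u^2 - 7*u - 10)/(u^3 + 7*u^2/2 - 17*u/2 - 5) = 2*(u + 1)/(2*u + 1)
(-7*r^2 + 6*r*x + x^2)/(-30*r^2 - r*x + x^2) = (7*r^2 - 6*r*x - x^2)/(30*r^2 + r*x - x^2)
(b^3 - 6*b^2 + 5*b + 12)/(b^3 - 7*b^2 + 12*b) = (b + 1)/b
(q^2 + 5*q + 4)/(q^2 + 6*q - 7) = (q^2 + 5*q + 4)/(q^2 + 6*q - 7)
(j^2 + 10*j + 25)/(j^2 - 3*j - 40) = (j + 5)/(j - 8)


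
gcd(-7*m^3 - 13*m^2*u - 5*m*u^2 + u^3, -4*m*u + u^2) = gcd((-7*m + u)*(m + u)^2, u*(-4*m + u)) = 1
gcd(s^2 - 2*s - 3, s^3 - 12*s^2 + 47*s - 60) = s - 3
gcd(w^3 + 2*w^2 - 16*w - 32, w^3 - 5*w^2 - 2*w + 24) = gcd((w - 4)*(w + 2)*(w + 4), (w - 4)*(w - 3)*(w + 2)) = w^2 - 2*w - 8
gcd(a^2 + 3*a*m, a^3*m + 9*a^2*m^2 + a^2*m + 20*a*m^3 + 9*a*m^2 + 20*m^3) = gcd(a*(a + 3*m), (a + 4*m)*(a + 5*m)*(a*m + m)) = 1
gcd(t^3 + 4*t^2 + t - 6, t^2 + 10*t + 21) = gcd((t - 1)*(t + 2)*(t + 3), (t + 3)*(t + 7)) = t + 3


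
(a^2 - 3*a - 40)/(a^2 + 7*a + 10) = (a - 8)/(a + 2)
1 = 1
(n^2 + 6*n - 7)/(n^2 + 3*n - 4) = (n + 7)/(n + 4)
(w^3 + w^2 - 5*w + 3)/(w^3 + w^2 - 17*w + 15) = (w^2 + 2*w - 3)/(w^2 + 2*w - 15)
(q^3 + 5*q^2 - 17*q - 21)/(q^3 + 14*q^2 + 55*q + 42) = (q - 3)/(q + 6)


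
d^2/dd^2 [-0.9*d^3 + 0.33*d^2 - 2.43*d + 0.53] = 0.66 - 5.4*d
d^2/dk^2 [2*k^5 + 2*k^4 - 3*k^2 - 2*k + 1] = 40*k^3 + 24*k^2 - 6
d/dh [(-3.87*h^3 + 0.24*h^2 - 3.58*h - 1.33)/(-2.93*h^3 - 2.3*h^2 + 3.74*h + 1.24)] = (-7.105427357601e-15*h^5 + 9.6042*h^4 - 49.9264*h^3 - 33.4235*h^2 - 5.5228*h + 0.535)/(8.5849*h^6 + 13.478*h^5 - 16.6264*h^4 - 24.4704*h^3 + 8.2836*h^2 + 9.2752*h + 1.5376)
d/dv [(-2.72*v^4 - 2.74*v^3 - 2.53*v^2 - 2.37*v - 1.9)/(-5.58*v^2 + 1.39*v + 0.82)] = (30.3552*v^5 + 3.9468*v^4 - 16.5388*v^3 - 23.4817*v^2 - 25.3532*v + 0.6976)/(31.1364*v^4 - 15.5124*v^3 - 7.2191*v^2 + 2.2796*v + 0.6724)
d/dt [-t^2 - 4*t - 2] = -2*t - 4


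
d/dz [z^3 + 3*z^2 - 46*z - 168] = 3*z^2 + 6*z - 46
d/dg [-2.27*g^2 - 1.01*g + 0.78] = -4.54*g - 1.01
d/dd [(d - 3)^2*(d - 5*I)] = (d - 3)*(3*d - 3 - 10*I)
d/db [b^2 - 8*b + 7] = 2*b - 8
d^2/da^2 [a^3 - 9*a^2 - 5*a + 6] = 6*a - 18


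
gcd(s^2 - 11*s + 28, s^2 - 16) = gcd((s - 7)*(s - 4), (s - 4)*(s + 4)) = s - 4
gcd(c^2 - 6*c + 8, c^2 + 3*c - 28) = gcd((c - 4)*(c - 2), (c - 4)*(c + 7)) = c - 4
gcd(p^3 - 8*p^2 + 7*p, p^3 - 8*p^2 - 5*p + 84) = p - 7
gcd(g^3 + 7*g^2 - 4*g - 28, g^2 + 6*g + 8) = g + 2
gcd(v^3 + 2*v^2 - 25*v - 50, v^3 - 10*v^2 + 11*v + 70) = v^2 - 3*v - 10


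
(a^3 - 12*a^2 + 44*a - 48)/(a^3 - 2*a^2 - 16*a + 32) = (a - 6)/(a + 4)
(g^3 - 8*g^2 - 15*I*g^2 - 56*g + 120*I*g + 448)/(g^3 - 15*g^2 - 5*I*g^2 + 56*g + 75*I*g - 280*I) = (g^2 - 15*I*g - 56)/(g^2 - g*(7 + 5*I) + 35*I)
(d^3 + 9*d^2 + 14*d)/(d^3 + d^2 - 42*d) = (d + 2)/(d - 6)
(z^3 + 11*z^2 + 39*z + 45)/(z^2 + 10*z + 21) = (z^2 + 8*z + 15)/(z + 7)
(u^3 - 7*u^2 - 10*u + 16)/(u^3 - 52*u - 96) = (u - 1)/(u + 6)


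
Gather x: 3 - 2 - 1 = 0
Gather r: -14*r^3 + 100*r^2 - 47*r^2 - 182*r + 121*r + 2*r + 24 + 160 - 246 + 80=-14*r^3 + 53*r^2 - 59*r + 18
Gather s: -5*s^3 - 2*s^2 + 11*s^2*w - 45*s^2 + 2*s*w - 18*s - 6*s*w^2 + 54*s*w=-5*s^3 + s^2*(11*w - 47) + s*(-6*w^2 + 56*w - 18)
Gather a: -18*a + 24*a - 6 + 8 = 6*a + 2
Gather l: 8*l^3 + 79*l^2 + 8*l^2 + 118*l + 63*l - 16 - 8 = 8*l^3 + 87*l^2 + 181*l - 24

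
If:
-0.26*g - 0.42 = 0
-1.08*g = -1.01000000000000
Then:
No Solution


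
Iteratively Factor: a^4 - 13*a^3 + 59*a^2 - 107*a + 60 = (a - 4)*(a^3 - 9*a^2 + 23*a - 15) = (a - 4)*(a - 1)*(a^2 - 8*a + 15) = (a - 4)*(a - 3)*(a - 1)*(a - 5)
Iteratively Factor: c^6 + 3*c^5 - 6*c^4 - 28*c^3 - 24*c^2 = (c + 2)*(c^5 + c^4 - 8*c^3 - 12*c^2) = c*(c + 2)*(c^4 + c^3 - 8*c^2 - 12*c) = c^2*(c + 2)*(c^3 + c^2 - 8*c - 12) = c^2*(c - 3)*(c + 2)*(c^2 + 4*c + 4) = c^2*(c - 3)*(c + 2)^2*(c + 2)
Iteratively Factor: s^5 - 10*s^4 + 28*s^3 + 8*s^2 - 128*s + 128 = (s - 4)*(s^4 - 6*s^3 + 4*s^2 + 24*s - 32) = (s - 4)*(s + 2)*(s^3 - 8*s^2 + 20*s - 16) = (s - 4)*(s - 2)*(s + 2)*(s^2 - 6*s + 8) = (s - 4)*(s - 2)^2*(s + 2)*(s - 4)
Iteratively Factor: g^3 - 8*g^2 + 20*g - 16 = (g - 2)*(g^2 - 6*g + 8) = (g - 2)^2*(g - 4)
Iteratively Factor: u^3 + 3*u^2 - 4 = (u + 2)*(u^2 + u - 2) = (u + 2)^2*(u - 1)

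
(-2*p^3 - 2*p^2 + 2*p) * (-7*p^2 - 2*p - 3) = 14*p^5 + 18*p^4 - 4*p^3 + 2*p^2 - 6*p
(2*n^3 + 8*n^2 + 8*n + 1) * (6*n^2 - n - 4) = 12*n^5 + 46*n^4 + 32*n^3 - 34*n^2 - 33*n - 4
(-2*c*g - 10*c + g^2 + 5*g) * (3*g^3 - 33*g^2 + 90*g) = -6*c*g^4 + 36*c*g^3 + 150*c*g^2 - 900*c*g + 3*g^5 - 18*g^4 - 75*g^3 + 450*g^2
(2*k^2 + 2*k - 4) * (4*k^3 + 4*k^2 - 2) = 8*k^5 + 16*k^4 - 8*k^3 - 20*k^2 - 4*k + 8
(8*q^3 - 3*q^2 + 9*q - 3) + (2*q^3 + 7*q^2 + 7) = 10*q^3 + 4*q^2 + 9*q + 4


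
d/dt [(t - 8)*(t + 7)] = 2*t - 1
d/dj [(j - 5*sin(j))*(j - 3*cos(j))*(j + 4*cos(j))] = -(j - 5*sin(j))*(j - 3*cos(j))*(4*sin(j) - 1) + (j - 5*sin(j))*(j + 4*cos(j))*(3*sin(j) + 1) - (j - 3*cos(j))*(j + 4*cos(j))*(5*cos(j) - 1)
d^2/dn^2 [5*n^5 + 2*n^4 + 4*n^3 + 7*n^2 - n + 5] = 100*n^3 + 24*n^2 + 24*n + 14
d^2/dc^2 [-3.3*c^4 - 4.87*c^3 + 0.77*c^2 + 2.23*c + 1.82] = -39.6*c^2 - 29.22*c + 1.54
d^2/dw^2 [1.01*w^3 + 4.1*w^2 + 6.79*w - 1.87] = 6.06*w + 8.2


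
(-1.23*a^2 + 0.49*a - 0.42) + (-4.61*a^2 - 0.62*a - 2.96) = -5.84*a^2 - 0.13*a - 3.38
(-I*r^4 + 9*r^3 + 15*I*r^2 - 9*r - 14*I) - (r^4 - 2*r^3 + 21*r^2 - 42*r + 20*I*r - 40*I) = -r^4 - I*r^4 + 11*r^3 - 21*r^2 + 15*I*r^2 + 33*r - 20*I*r + 26*I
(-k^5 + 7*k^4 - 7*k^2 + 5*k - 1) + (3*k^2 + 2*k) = -k^5 + 7*k^4 - 4*k^2 + 7*k - 1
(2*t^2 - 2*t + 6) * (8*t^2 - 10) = 16*t^4 - 16*t^3 + 28*t^2 + 20*t - 60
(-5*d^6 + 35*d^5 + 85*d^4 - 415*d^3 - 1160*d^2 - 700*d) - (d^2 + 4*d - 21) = -5*d^6 + 35*d^5 + 85*d^4 - 415*d^3 - 1161*d^2 - 704*d + 21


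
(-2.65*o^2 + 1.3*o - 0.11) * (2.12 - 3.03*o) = 8.0295*o^3 - 9.557*o^2 + 3.0893*o - 0.2332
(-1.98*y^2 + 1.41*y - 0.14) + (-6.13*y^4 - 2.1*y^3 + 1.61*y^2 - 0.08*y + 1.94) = -6.13*y^4 - 2.1*y^3 - 0.37*y^2 + 1.33*y + 1.8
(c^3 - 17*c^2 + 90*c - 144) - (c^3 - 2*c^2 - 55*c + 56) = -15*c^2 + 145*c - 200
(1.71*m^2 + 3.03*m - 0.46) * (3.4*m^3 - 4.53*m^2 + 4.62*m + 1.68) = 5.814*m^5 + 2.5557*m^4 - 7.3897*m^3 + 18.9552*m^2 + 2.9652*m - 0.7728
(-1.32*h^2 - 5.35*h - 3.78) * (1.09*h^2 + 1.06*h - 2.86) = -1.4388*h^4 - 7.2307*h^3 - 6.016*h^2 + 11.2942*h + 10.8108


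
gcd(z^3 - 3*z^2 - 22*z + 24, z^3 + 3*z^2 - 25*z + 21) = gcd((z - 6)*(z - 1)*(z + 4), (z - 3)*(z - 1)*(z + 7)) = z - 1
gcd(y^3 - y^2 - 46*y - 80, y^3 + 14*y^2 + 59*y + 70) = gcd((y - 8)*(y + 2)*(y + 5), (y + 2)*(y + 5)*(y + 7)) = y^2 + 7*y + 10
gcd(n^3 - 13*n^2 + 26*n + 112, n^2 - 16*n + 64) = n - 8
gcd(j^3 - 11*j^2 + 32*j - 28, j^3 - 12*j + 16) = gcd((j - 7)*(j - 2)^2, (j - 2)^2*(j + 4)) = j^2 - 4*j + 4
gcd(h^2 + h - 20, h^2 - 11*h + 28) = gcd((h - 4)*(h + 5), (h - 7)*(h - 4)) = h - 4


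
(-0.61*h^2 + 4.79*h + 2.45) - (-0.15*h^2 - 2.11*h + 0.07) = -0.46*h^2 + 6.9*h + 2.38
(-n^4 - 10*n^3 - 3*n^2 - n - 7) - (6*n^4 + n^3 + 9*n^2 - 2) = -7*n^4 - 11*n^3 - 12*n^2 - n - 5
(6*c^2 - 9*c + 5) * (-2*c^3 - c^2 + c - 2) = -12*c^5 + 12*c^4 + 5*c^3 - 26*c^2 + 23*c - 10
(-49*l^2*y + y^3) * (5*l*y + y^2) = -245*l^3*y^2 - 49*l^2*y^3 + 5*l*y^4 + y^5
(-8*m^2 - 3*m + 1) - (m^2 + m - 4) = -9*m^2 - 4*m + 5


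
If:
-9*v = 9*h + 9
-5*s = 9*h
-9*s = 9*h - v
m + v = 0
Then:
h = 5/31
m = 36/31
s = -9/31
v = -36/31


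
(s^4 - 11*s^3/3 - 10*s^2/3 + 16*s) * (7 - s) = -s^5 + 32*s^4/3 - 67*s^3/3 - 118*s^2/3 + 112*s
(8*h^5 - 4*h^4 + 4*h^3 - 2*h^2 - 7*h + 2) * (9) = 72*h^5 - 36*h^4 + 36*h^3 - 18*h^2 - 63*h + 18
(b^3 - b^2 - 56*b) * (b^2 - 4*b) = b^5 - 5*b^4 - 52*b^3 + 224*b^2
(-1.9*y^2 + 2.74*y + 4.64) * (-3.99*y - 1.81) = 7.581*y^3 - 7.4936*y^2 - 23.473*y - 8.3984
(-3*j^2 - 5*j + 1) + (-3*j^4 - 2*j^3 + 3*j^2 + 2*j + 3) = -3*j^4 - 2*j^3 - 3*j + 4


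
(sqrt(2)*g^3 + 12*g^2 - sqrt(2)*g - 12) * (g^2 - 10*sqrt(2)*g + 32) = sqrt(2)*g^5 - 8*g^4 - 89*sqrt(2)*g^3 + 392*g^2 + 88*sqrt(2)*g - 384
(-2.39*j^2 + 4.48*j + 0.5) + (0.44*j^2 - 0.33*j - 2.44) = -1.95*j^2 + 4.15*j - 1.94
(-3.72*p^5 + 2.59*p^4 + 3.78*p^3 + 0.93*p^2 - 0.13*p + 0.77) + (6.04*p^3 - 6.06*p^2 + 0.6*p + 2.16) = -3.72*p^5 + 2.59*p^4 + 9.82*p^3 - 5.13*p^2 + 0.47*p + 2.93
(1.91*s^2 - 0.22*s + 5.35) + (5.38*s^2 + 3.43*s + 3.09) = 7.29*s^2 + 3.21*s + 8.44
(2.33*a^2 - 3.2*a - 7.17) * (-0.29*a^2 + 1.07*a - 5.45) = -0.6757*a^4 + 3.4211*a^3 - 14.0432*a^2 + 9.7681*a + 39.0765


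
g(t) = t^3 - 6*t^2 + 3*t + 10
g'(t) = 3*t^2 - 12*t + 3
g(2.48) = -4.21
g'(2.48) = -8.31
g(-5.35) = -330.92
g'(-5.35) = 153.07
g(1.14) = 7.10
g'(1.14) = -6.78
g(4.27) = -8.73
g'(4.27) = 6.46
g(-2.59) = -55.39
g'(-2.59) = 54.20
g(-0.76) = 3.82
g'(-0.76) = 13.85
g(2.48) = -4.21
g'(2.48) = -8.31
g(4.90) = -1.71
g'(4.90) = 16.23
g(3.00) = -8.00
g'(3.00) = -6.00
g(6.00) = 28.00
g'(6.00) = 39.00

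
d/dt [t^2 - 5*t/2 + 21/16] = 2*t - 5/2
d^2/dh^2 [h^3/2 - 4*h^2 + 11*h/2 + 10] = 3*h - 8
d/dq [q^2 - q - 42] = 2*q - 1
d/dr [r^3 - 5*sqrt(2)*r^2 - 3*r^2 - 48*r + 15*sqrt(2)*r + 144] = 3*r^2 - 10*sqrt(2)*r - 6*r - 48 + 15*sqrt(2)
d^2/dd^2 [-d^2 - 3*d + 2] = -2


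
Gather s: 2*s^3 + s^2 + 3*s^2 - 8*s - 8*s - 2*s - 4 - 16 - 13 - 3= 2*s^3 + 4*s^2 - 18*s - 36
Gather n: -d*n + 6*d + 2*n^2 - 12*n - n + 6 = 6*d + 2*n^2 + n*(-d - 13) + 6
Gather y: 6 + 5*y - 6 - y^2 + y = -y^2 + 6*y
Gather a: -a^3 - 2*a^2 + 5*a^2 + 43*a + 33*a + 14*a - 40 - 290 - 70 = -a^3 + 3*a^2 + 90*a - 400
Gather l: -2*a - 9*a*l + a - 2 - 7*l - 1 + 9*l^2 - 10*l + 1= -a + 9*l^2 + l*(-9*a - 17) - 2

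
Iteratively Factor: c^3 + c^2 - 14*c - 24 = (c + 2)*(c^2 - c - 12) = (c - 4)*(c + 2)*(c + 3)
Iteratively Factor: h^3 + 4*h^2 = (h)*(h^2 + 4*h) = h^2*(h + 4)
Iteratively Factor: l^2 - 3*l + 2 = (l - 2)*(l - 1)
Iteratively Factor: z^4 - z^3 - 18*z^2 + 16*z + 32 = (z + 1)*(z^3 - 2*z^2 - 16*z + 32) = (z - 4)*(z + 1)*(z^2 + 2*z - 8) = (z - 4)*(z + 1)*(z + 4)*(z - 2)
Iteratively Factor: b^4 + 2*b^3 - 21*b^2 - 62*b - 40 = (b + 4)*(b^3 - 2*b^2 - 13*b - 10) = (b + 2)*(b + 4)*(b^2 - 4*b - 5) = (b + 1)*(b + 2)*(b + 4)*(b - 5)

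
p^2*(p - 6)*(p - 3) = p^4 - 9*p^3 + 18*p^2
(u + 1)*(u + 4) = u^2 + 5*u + 4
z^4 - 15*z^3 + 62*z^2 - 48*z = z*(z - 8)*(z - 6)*(z - 1)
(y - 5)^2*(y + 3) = y^3 - 7*y^2 - 5*y + 75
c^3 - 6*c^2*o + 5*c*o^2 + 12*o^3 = (c - 4*o)*(c - 3*o)*(c + o)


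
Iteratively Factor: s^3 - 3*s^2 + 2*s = (s - 2)*(s^2 - s) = (s - 2)*(s - 1)*(s)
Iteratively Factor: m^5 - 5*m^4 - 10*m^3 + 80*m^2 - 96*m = (m - 3)*(m^4 - 2*m^3 - 16*m^2 + 32*m) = (m - 3)*(m - 2)*(m^3 - 16*m) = (m - 4)*(m - 3)*(m - 2)*(m^2 + 4*m) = m*(m - 4)*(m - 3)*(m - 2)*(m + 4)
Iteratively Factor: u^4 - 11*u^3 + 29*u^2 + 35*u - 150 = (u + 2)*(u^3 - 13*u^2 + 55*u - 75) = (u - 5)*(u + 2)*(u^2 - 8*u + 15) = (u - 5)^2*(u + 2)*(u - 3)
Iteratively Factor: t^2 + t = (t)*(t + 1)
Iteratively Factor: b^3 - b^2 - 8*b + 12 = (b + 3)*(b^2 - 4*b + 4) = (b - 2)*(b + 3)*(b - 2)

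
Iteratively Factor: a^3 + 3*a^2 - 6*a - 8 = (a + 4)*(a^2 - a - 2) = (a - 2)*(a + 4)*(a + 1)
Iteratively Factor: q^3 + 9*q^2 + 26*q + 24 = (q + 4)*(q^2 + 5*q + 6) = (q + 3)*(q + 4)*(q + 2)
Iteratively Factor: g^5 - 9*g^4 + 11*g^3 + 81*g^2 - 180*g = (g)*(g^4 - 9*g^3 + 11*g^2 + 81*g - 180) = g*(g - 4)*(g^3 - 5*g^2 - 9*g + 45) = g*(g - 5)*(g - 4)*(g^2 - 9) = g*(g - 5)*(g - 4)*(g - 3)*(g + 3)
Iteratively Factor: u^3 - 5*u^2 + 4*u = (u - 1)*(u^2 - 4*u) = u*(u - 1)*(u - 4)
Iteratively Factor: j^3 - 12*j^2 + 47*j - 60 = (j - 4)*(j^2 - 8*j + 15) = (j - 4)*(j - 3)*(j - 5)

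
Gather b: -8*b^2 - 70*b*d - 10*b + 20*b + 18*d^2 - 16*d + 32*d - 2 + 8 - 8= -8*b^2 + b*(10 - 70*d) + 18*d^2 + 16*d - 2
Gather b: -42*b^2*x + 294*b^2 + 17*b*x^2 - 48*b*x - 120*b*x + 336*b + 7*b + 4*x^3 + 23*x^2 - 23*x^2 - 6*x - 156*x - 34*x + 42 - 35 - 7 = b^2*(294 - 42*x) + b*(17*x^2 - 168*x + 343) + 4*x^3 - 196*x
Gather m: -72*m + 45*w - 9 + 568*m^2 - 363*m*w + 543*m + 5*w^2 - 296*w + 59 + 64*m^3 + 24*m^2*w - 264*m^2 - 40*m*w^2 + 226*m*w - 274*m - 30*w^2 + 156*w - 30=64*m^3 + m^2*(24*w + 304) + m*(-40*w^2 - 137*w + 197) - 25*w^2 - 95*w + 20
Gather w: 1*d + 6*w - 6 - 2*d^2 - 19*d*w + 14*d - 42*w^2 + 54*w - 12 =-2*d^2 + 15*d - 42*w^2 + w*(60 - 19*d) - 18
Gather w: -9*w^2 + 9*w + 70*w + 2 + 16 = -9*w^2 + 79*w + 18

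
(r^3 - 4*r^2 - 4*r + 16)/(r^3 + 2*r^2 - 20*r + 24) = (r^2 - 2*r - 8)/(r^2 + 4*r - 12)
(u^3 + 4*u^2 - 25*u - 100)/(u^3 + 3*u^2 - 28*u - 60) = (u^2 + 9*u + 20)/(u^2 + 8*u + 12)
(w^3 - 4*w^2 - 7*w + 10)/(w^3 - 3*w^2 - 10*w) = (w - 1)/w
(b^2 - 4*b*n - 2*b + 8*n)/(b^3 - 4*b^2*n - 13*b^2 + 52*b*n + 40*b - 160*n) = (b - 2)/(b^2 - 13*b + 40)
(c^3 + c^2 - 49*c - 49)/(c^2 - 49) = c + 1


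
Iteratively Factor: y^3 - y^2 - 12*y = (y - 4)*(y^2 + 3*y) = y*(y - 4)*(y + 3)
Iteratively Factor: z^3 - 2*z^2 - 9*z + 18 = (z - 3)*(z^2 + z - 6) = (z - 3)*(z - 2)*(z + 3)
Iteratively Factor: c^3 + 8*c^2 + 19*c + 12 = (c + 3)*(c^2 + 5*c + 4) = (c + 1)*(c + 3)*(c + 4)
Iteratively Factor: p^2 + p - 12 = (p - 3)*(p + 4)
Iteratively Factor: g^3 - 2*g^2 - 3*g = (g - 3)*(g^2 + g) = (g - 3)*(g + 1)*(g)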